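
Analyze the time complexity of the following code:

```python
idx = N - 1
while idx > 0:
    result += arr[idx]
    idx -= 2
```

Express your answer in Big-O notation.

Time complexity: O(n).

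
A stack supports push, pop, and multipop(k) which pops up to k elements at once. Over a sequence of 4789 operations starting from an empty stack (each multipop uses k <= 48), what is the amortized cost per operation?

Each element is pushed exactly once and popped at most once (whether by pop or as part of a multipop). So the total number of individual pops over the whole sequence is at most the number of pushes, which is at most 4789. Total work <= 2 * 4789, hence O(1) amortized per operation.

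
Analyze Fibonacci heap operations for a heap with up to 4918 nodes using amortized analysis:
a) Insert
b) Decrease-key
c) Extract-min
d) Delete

Fibonacci heaps use lazy consolidation. Potential function Phi = t + 2m (t = number of trees, m = marked nodes).
- Insert: O(1) actual, Delta Phi = +1 (one new tree) => O(1) amortized.
- Decrease-key: with c cascading cuts, actual cost is O(c); Delta Phi <= c - 2(c-1) + 2 = 4 - c (c new trees; >= c-1 marks cleared; <= 1 new mark). Amortized O(c) + (4 - c) = O(1).
- Extract-min: O(D(n) + t) actual; consolidation drops t to <= D(n)+1, so Delta Phi pays for the t term. D(n) = O(log n) for n = 4918 => O(log n) amortized.
- Delete: decrease-key to -inf then extract-min = O(log n).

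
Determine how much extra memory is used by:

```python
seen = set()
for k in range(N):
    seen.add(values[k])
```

Space complexity: O(n).
Auxiliary storage grows linearly with the input size n in the worst case.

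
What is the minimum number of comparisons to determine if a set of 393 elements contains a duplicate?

Determining if 393 elements are all distinct requires Omega(n log n) comparisons in the comparison model. This follows from the element distinctness lower bound.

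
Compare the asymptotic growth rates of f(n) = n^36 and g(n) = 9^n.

g(n) = 9^n grows faster: any exponential with base > 1 dominates every polynomial.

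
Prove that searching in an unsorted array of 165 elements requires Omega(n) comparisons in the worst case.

An adversary can always place the target in the last position checked. Until all 165 positions are examined, the target might be in any unchecked position. Therefore 165 comparisons are necessary.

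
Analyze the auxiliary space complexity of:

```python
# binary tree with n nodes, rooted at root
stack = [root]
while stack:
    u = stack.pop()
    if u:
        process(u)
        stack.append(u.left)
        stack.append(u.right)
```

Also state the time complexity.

Space complexity: O(n).
Auxiliary storage grows linearly with the input size n in the worst case.
Time complexity: O(n).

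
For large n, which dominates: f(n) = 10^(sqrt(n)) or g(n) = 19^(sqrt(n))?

g(n) = 19^(sqrt(n)) grows faster: ratio is (19/10)^(sqrt(n)) -> infinity since 19/10 > 1.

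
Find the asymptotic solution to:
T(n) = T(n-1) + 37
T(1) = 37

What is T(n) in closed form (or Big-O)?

Unrolling: T(n) = T(n-1) + 37 = T(n-2) + 2*37 = ... = T(1) + (n-1)*37 = 37 + (n-1)*37 = 37n.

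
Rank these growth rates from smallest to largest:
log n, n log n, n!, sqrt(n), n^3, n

Ordered by growth rate: log n < sqrt(n) < n < n log n < n^3 < n!.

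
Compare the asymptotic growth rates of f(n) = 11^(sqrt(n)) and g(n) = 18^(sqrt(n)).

g(n) = 18^(sqrt(n)) grows faster: ratio is (18/11)^(sqrt(n)) -> infinity since 18/11 > 1.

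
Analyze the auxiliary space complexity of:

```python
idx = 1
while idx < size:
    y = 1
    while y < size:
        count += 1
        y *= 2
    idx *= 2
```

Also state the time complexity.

Space complexity: O(1).
Only a constant amount of auxiliary storage is used; nothing grows with n.
Time complexity: O(log^2 n).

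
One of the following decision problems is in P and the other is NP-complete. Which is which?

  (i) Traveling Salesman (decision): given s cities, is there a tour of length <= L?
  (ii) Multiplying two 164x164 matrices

(i) is NP-complete: reduces from Hamiltonian Cycle.
(ii) is P: the schoolbook algorithm runs in O(n^3).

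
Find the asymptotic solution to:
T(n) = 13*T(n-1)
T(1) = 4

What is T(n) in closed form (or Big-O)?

Each step multiplies by 13. T(n) = T(1)*13^(n-1) = 4*13^(n-1).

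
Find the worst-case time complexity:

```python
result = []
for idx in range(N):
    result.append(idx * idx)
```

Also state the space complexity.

Time complexity: O(n).
Space complexity: O(n).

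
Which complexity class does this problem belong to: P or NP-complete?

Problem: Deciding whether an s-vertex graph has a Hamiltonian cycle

This problem is NP-complete: one of Karp's 21 NP-complete problems.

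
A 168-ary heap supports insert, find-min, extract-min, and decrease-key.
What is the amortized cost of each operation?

The 168-ary heap has height O(log_168 n). Insert sifts up: O(log_168 n). Find-min reads the root: O(1). Extract-min sifts down comparing 168 children per level: O(168 * log_168 n). Decrease-key sifts up: O(log_168 n).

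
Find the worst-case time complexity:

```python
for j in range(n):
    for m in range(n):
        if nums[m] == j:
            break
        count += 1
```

Time complexity: O(n^2).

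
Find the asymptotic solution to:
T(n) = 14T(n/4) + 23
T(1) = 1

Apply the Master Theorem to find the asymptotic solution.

a=14, b=4, f(n)=23. log_4(14) = 1.904. Case 1 of Master Theorem: T(n) = O(n^1.904).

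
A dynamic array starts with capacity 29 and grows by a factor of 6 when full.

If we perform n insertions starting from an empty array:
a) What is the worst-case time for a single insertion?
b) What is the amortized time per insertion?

(a) Worst-case single insertion: O(n) -- when the array is full at capacity c, the resize copies all c elements, and c can be Theta(n).
(b) Resizes happen at sizes 29, 174, 1044, ... Total copy cost for n insertions: 29 + 174 + ... = O(n) (geometric series with ratio 1/6). Amortized cost per insertion: O(n)/n = O(1).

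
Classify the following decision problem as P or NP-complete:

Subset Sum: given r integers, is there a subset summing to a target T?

This problem is NP-complete: one of Karp's 21 NP-complete problems.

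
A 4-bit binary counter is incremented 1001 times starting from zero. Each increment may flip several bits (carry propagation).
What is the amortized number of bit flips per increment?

Bit i flips on every 2^i-th increment, so over 1001 increments bit i flips floor(1001/2^i) times. Summing over i: total flips < 2 * 1001. Amortized: < 2 = O(1) per increment.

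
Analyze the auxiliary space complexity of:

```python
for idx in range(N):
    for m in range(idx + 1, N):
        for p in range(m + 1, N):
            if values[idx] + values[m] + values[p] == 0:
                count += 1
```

Space complexity: O(1).
Only a constant amount of auxiliary storage is used; nothing grows with n.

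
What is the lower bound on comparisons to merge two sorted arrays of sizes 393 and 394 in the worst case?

Adversary: with |393 - 394| <= 1 the inputs can be fully interleaved so that every adjacent pair in the merged output comes from different arrays. Then each of the 786 adjacent pairs must be directly compared, or the algorithm cannot determine their relative order. Standard merge meets this bound.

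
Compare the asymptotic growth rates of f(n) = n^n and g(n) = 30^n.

f(n) = n^n grows faster: n^n / 30^n = (n/30)^n -> infinity once n > 30.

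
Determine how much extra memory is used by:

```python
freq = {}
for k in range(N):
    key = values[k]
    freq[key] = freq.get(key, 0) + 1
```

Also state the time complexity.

Space complexity: O(n).
Auxiliary storage grows linearly with the input size n in the worst case.
Time complexity: O(n).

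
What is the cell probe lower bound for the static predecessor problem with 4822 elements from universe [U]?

The Patrascu-Thorup lower bound shows any data structure on n = 4822 elements using O(n * polylog(n)) space requires Omega(log log U) query time. van Emde Boas trees achieve O(log log U) with O(U) space.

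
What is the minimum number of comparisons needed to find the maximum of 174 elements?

Finding the maximum requires 173 comparisons. Each comparison eliminates exactly one candidate. With 174 candidates, we need 173 eliminations.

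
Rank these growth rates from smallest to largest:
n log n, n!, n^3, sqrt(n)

Ordered by growth rate: sqrt(n) < n log n < n^3 < n!.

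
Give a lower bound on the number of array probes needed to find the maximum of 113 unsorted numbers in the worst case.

Adversary: any unprobed cell could hold a value larger than everything seen so far. If fewer than 113 cells are probed, the adversary places the max in an unprobed cell. So all 113 cells must be examined; together with 113-1 comparisons this is tight.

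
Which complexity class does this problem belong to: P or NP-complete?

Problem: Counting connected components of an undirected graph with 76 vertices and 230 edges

This problem is in P: BFS/DFS visits each vertex and edge once: O(V+E).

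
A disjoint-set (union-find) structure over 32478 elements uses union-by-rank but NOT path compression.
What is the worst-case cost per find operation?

Union-by-rank alone keeps every tree's height <= log_2(32478) ~= 15.0. Each find traverses from a node to its root, costing O(height) = O(log n). Without path compression this bound is tight.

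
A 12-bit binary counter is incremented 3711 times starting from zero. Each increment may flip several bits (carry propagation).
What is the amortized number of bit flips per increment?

Bit i flips on every 2^i-th increment, so over 3711 increments bit i flips floor(3711/2^i) times. Summing over i: total flips < 2 * 3711. Amortized: < 2 = O(1) per increment.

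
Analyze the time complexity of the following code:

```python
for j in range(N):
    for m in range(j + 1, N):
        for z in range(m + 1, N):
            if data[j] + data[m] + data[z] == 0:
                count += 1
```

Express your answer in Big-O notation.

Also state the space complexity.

Time complexity: O(n^3).
Space complexity: O(1).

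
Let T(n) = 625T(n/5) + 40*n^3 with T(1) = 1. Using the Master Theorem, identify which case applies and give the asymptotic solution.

a=625, b=5, f(n)=40*n^3.
log_5(625) = 4 > 3.
Since f(n) = O(n^3) is polynomially smaller than n^4, Case 1 applies.
T(n) = Theta(n^4).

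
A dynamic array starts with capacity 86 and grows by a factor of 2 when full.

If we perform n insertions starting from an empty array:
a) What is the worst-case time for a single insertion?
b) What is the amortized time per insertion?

(a) Worst-case single insertion: O(n) -- when the array is full at capacity c, the resize copies all c elements, and c can be Theta(n).
(b) Resizes happen at sizes 86, 172, 344, ... Total copy cost for n insertions: 86 + 172 + ... = O(n) (geometric series with ratio 1/2). Amortized cost per insertion: O(n)/n = O(1).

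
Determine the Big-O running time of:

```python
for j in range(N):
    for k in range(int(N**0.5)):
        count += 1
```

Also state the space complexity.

Time complexity: O(n * sqrt(n)).
Space complexity: O(1).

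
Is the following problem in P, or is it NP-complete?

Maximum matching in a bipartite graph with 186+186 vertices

This problem is in P: Hopcroft-Karp runs in O(E sqrt(V)).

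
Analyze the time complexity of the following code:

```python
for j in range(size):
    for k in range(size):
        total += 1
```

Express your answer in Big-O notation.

Time complexity: O(n^2).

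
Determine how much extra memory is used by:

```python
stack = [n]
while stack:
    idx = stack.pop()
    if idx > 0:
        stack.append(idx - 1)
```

Space complexity: O(1).
Only a constant amount of auxiliary storage is used; nothing grows with n.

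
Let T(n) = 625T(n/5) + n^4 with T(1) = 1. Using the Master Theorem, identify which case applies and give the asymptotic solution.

a=625, b=5, f(n)=n^4.
log_5(625) = 4, so n^(log_b(a)) = n^4.
f(n) = Theta(n^4), so Case 2 applies.
T(n) = Theta(n^4 log n).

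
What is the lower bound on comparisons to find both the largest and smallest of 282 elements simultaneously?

Pair elements first (floor(282/2) comparisons), then find max among winners and min among losers. Total: ceil(3*282/2) - 2 = 421 comparisons.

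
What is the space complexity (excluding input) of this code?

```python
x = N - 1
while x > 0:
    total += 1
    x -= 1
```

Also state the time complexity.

Space complexity: O(1).
Only a constant amount of auxiliary storage is used; nothing grows with n.
Time complexity: O(n).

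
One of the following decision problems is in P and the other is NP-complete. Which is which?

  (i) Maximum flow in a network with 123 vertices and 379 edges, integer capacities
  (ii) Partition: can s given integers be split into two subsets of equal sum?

(i) is P: Edmonds-Karp / push-relabel run in polynomial time.
(ii) is NP-complete: Subset Sum reduces to it (one of Karp's 21 NP-complete problems).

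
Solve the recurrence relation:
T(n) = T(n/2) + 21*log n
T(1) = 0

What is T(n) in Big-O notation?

Each of the log_2(n) levels adds O(log n). T(n) = O(log^2 n).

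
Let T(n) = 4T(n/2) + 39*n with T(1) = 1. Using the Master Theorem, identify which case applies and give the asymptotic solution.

a=4, b=2, f(n)=39*n.
log_2(4) = 2 > 1.
Since f(n) = O(n^1) is polynomially smaller than n^2, Case 1 applies.
T(n) = Theta(n^2).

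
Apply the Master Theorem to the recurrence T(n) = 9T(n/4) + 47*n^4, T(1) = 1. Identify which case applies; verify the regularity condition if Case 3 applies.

a=9, b=4, f(n)=47*n^4.
log_4(9) = 1.585 < 4.
f(n) = Omega(n^(1.585+epsilon)) for some epsilon > 0, so Case 3 is the candidate.
Regularity: a*f(n/b) = 9*47*(n/4)^4 = (9/256)*47*n^4 <= c*f(n) with c = 9/256 < 1. Satisfied.
Case 3: T(n) = Theta(n^4).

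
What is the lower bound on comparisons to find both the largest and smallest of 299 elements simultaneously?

Pair elements first (floor(299/2) comparisons), then find max among winners and min among losers. Total: ceil(3*299/2) - 2 = 447 comparisons.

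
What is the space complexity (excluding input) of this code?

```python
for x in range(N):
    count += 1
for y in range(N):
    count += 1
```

Space complexity: O(1).
Only a constant amount of auxiliary storage is used; nothing grows with n.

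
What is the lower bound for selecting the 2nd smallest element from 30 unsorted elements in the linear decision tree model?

Selecting the 2nd smallest of 30 elements requires Omega(n) comparisons. Every element must be compared at least once. The BFPRT algorithm achieves O(n), making this tight.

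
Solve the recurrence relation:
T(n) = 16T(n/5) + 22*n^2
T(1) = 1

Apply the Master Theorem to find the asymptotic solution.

a=16, b=5, f(n)=22*n^2. log_5(16) = 1.723 < 2. Case 3: T(n) = O(n^2).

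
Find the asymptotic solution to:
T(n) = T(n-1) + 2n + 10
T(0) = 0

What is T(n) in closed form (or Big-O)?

Dominant term in sum is 2*sum(i, i=1..n) = 2*n*(n+1)/2 = O(n^2).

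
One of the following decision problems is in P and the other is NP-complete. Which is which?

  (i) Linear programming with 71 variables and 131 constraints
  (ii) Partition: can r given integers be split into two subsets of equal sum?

(i) is P: the ellipsoid and interior-point methods run in polynomial time.
(ii) is NP-complete: Subset Sum reduces to it (one of Karp's 21 NP-complete problems).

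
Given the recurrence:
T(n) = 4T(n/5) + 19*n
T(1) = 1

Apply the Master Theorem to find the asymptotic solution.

a=4, b=5, f(n)=19*n. log_5(4) = 0.8614 < 1. Case 3: T(n) = O(n).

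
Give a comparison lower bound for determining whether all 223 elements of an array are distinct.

In the algebraic decision-tree model, the YES region for element distinctness on 223 elements has 223! connected components (one per ordering). Ben-Or's theorem then gives a lower bound of Omega(log(n!)) = Omega(n log n).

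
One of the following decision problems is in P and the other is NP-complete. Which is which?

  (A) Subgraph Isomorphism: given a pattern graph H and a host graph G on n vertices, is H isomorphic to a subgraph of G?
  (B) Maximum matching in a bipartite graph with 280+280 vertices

(A) is NP-complete: generalizes Clique and Hamiltonian Path (pattern size is part of the input).
(B) is P: Hopcroft-Karp runs in O(E sqrt(V)).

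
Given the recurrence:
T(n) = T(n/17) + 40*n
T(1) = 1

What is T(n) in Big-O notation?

Geometric series: 40*n*(1 + 1/17 + 1/17^2 + ...) = O(n). T(n) = O(n).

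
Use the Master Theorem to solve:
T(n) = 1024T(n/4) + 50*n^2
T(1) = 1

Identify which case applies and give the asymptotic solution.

a=1024, b=4, f(n)=50*n^2.
log_4(1024) = 5 > 2.
Since f(n) = O(n^2) is polynomially smaller than n^5, Case 1 applies.
T(n) = Theta(n^5).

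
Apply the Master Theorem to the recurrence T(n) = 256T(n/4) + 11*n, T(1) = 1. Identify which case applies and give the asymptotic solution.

a=256, b=4, f(n)=11*n.
log_4(256) = 4 > 1.
Since f(n) = O(n^1) is polynomially smaller than n^4, Case 1 applies.
T(n) = Theta(n^4).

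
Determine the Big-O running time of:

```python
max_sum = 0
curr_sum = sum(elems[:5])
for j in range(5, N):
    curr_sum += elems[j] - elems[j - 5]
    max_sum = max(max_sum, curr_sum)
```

Time complexity: O(n).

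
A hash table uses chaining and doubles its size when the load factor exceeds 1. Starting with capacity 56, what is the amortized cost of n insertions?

Rehashing occurs when load exceeds 1. Total rehash cost is geometric series summing to O(n). Each insertion itself is O(1). Amortized: O(1).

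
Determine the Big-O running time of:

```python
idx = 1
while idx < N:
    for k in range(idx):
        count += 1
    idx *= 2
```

Time complexity: O(n).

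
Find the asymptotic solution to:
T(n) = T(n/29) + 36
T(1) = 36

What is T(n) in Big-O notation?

Each step divides n by 29 and adds 36. After log_29(n) steps, T(n) = O(log n).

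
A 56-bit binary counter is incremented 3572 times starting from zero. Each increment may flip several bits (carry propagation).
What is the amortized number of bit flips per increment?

Bit i flips on every 2^i-th increment, so over 3572 increments bit i flips floor(3572/2^i) times. Summing over i: total flips < 2 * 3572. Amortized: < 2 = O(1) per increment.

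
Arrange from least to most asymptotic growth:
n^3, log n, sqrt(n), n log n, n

Ordered by growth rate: log n < sqrt(n) < n < n log n < n^3.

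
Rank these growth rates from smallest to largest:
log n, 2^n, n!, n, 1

Ordered by growth rate: 1 < log n < n < 2^n < n!.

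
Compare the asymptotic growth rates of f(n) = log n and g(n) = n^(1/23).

g(n) = n^(1/23) grows faster: any positive power of n dominates log n.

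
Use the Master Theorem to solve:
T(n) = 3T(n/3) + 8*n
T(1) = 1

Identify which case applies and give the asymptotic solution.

a=3, b=3, f(n)=8*n.
log_3(3) = 1, so n^(log_b(a)) = n.
f(n) = Theta(n), so Case 2 applies.
T(n) = Theta(n log n).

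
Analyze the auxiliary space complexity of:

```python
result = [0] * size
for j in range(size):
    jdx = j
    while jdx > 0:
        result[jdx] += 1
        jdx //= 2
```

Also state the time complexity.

Space complexity: O(n).
Auxiliary storage grows linearly with the input size n in the worst case.
Time complexity: O(n log n).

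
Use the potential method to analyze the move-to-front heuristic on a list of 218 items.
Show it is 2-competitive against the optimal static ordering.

Let Phi = number of inversions between the MTF list and the optimal static list (0 <= Phi <= C(218,2)). Accessing an element at MTF position k and optimal position j: the move-to-front destroys all k-1 inversions in front of it that are not in front in optimal (>= k-j of them) and creates at most j-1 new ones. Amortized cost <= k + (j-1) - (k-j) = 2j - 1 <= 2 * optimal cost.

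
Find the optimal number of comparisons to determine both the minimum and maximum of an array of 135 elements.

Naive approach: 268 comparisons (134 for max + 134 for min).
Optimal: Compare elements in pairs first (floor(n/2) = 67 comparisons), then find max among winners and min among losers (67 comparisons each).
Total: ceil(3n/2) - 2 = 201 comparisons. An adversary argument shows this is also a lower bound.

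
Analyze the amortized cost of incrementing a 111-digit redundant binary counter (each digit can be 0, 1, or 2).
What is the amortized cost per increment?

A redundant counter on 111 digits allows digit values 0, 1, 2. Increment adds 1 to the least significant digit and carries any 2 to a 0 plus +1 on the next digit. With potential Phi = (number of 2-digits), each increment does O(1) actual work plus a chain of carries, each of which decreases Phi by 1. Amortized O(1).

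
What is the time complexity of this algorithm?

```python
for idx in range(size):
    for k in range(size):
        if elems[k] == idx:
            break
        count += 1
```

Time complexity: O(n^2).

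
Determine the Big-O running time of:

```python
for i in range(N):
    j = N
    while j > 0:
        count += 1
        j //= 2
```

Time complexity: O(n log n).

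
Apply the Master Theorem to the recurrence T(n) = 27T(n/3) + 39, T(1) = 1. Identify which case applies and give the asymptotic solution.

a=27, b=3, f(n)=39.
log_3(27) = 3 > 0.
Since f(n) = O(n^0) is polynomially smaller than n^3, Case 1 applies.
T(n) = Theta(n^3).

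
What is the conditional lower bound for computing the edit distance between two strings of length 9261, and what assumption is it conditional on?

Under SETH (the Strong Exponential Time Hypothesis), edit distance on length-9261 strings cannot be computed in O(n^(2-epsilon)) time for any epsilon > 0 (Backurs-Indyk). The reduction is from CNF-SAT via the orthogonal vectors problem.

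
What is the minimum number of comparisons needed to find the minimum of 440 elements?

Finding the minimum requires 439 comparisons, identical reasoning to finding the maximum. Each comparison eliminates one candidate.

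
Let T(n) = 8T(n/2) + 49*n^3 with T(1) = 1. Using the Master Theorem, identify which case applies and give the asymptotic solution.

a=8, b=2, f(n)=49*n^3.
log_2(8) = 3, so n^(log_b(a)) = n^3.
f(n) = Theta(n^3), so Case 2 applies.
T(n) = Theta(n^3 log n).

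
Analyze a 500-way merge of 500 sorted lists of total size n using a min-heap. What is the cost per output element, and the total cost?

Maintain a min-heap of size 500 holding the current head of each list. Each output step does one extract-min (O(log 500)) and one insert of that list's next element (O(log 500)). Each of the n elements passes through the heap exactly once, so the total cost is O(n log 500), i.e. O(log 500) per output element.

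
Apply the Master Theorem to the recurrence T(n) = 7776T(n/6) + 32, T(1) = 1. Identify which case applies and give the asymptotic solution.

a=7776, b=6, f(n)=32.
log_6(7776) = 5 > 0.
Since f(n) = O(n^0) is polynomially smaller than n^5, Case 1 applies.
T(n) = Theta(n^5).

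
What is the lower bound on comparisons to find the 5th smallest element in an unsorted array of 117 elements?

Finding the 5th smallest of 117 elements requires Omega(n) comparisons. Every element must participate in at least one comparison; otherwise it could be the 5th smallest.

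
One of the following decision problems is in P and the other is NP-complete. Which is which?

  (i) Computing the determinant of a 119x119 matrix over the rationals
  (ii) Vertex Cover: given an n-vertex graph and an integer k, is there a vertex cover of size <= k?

(i) is P: Gaussian elimination runs in O(n^3).
(ii) is NP-complete: one of Karp's 21 NP-complete problems (with k part of the input; for any fixed constant k it is in P).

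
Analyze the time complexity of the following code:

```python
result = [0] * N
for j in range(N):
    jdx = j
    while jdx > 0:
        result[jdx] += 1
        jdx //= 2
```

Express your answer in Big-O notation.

Time complexity: O(n log n).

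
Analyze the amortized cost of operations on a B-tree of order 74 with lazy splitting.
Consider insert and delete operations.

In a B-tree of order 74, a node splits when it has 74 keys. With lazy splitting, we use potential Phi = number of full nodes + number of near-empty nodes. Each split costs O(1) but reduces potential. Between splits, at least 37 insertions must occur in that node. Amortized structural cost is O(1) per operation, plus O(log_74 n) traversal.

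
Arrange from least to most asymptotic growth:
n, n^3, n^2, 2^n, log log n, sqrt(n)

Ordered by growth rate: log log n < sqrt(n) < n < n^2 < n^3 < 2^n.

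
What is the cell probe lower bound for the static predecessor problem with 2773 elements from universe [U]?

The Patrascu-Thorup lower bound shows any data structure on n = 2773 elements using O(n * polylog(n)) space requires Omega(log log U) query time. van Emde Boas trees achieve O(log log U) with O(U) space.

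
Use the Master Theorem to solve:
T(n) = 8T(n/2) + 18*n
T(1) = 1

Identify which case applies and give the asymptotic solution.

a=8, b=2, f(n)=18*n.
log_2(8) = 3 > 1.
Since f(n) = O(n^1) is polynomially smaller than n^3, Case 1 applies.
T(n) = Theta(n^3).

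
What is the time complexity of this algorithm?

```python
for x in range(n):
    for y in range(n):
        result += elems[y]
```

Time complexity: O(n^2).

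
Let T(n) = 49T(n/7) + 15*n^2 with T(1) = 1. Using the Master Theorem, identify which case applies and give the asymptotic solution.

a=49, b=7, f(n)=15*n^2.
log_7(49) = 2, so n^(log_b(a)) = n^2.
f(n) = Theta(n^2), so Case 2 applies.
T(n) = Theta(n^2 log n).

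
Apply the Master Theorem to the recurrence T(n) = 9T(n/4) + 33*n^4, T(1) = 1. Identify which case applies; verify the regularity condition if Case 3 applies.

a=9, b=4, f(n)=33*n^4.
log_4(9) = 1.585 < 4.
f(n) = Omega(n^(1.585+epsilon)) for some epsilon > 0, so Case 3 is the candidate.
Regularity: a*f(n/b) = 9*33*(n/4)^4 = (9/256)*33*n^4 <= c*f(n) with c = 9/256 < 1. Satisfied.
Case 3: T(n) = Theta(n^4).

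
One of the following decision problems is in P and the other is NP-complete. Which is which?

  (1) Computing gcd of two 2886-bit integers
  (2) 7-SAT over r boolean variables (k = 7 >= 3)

(1) is P: the Euclidean algorithm runs in polynomial time in the bit-length.
(2) is NP-complete: 3-SAT is NP-complete (Cook-Levin); k-SAT for k>=3 reduces from 3-SAT.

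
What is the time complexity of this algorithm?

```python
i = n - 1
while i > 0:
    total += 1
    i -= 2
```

Time complexity: O(n).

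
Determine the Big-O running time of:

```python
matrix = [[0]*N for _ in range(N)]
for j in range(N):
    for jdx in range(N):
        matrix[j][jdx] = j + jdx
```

Time complexity: O(n^2).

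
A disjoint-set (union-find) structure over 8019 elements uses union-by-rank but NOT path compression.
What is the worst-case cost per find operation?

Union-by-rank alone keeps every tree's height <= log_2(8019) ~= 13.0. Each find traverses from a node to its root, costing O(height) = O(log n). Without path compression this bound is tight.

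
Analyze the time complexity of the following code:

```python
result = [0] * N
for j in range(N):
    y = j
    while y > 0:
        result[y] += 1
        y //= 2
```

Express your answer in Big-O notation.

Time complexity: O(n log n).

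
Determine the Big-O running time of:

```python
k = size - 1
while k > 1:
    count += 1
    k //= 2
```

Time complexity: O(log n).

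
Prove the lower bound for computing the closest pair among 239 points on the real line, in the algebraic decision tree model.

Reduction from element distinctness: given 239 reals, the closest-pair distance is 0 iff two are equal. Element distinctness has an Omega(n log n) lower bound in the algebraic decision tree model (Ben-Or). Therefore closest pair on a line also requires Omega(n log n). Sorting then a linear scan achieves this.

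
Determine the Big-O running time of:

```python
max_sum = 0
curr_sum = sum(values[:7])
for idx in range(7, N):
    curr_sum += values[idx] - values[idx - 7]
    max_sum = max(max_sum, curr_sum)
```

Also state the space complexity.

Time complexity: O(n).
Space complexity: O(1).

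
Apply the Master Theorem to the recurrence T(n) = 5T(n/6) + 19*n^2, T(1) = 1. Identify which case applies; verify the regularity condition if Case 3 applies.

a=5, b=6, f(n)=19*n^2.
log_6(5) = 0.8982 < 2.
f(n) = Omega(n^(0.8982+epsilon)) for some epsilon > 0, so Case 3 is the candidate.
Regularity: a*f(n/b) = 5*19*(n/6)^2 = (5/36)*19*n^2 <= c*f(n) with c = 5/36 < 1. Satisfied.
Case 3: T(n) = Theta(n^2).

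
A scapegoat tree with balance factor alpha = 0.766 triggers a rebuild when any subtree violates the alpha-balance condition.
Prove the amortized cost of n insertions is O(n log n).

Define potential Phi = c * sum of |size(left(v)) - size(right(v))| over all nodes. An insertion at depth d costs O(d) = O(log n) and increases Phi by O(log n). When a rebuild of subtree of size s occurs, it costs O(s) but reduces Phi by Omega(s). With alpha = 0.766, between rebuilds Omega(s) insertions must occur. Amortized cost per insertion: O(log n).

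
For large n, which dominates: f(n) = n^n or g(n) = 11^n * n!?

g(n) = 11^n * n! grows faster: by Stirling n! ~ sqrt(2 pi n)(n/e)^n, so 11^n n! / n^n ~ (11/e)^n sqrt(2 pi n) -> infinity since 11/e > 1.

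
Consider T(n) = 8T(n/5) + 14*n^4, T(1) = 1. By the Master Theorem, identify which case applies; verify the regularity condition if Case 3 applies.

a=8, b=5, f(n)=14*n^4.
log_5(8) = 1.292 < 4.
f(n) = Omega(n^(1.292+epsilon)) for some epsilon > 0, so Case 3 is the candidate.
Regularity: a*f(n/b) = 8*14*(n/5)^4 = (8/625)*14*n^4 <= c*f(n) with c = 8/625 < 1. Satisfied.
Case 3: T(n) = Theta(n^4).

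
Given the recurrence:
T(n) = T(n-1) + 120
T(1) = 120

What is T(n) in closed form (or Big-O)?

Unrolling: T(n) = T(n-1) + 120 = T(n-2) + 2*120 = ... = T(1) + (n-1)*120 = 120 + (n-1)*120 = 120n.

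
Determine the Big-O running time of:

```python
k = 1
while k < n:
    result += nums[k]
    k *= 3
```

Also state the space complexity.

Time complexity: O(log n).
Space complexity: O(1).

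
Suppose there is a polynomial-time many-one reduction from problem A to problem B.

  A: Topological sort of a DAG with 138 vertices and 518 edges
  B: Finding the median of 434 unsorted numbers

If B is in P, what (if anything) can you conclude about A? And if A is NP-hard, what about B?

A poly-time reduction A <=_p B means any A-instance can be transformed to a B-instance in poly time.
If B is in P: compose the reduction with B's poly-time algorithm to solve A in poly time, so A is in P.
If A is NP-hard: every NP problem reduces to A, which reduces to B; composing reductions, every NP problem reduces to B, so B is NP-hard.
(Here in fact A is P and B is P.)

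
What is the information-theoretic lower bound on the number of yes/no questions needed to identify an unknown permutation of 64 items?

There are 64! = 126886932185884164103433389335161480802865516174545192198801894375214704230400000000000000 permutations. Each yes/no question gives at most 1 bit, so at least ceil(log_2(126886932185884164103433389335161480802865516174545192198801894375214704230400000000000000)) = 296 questions are needed.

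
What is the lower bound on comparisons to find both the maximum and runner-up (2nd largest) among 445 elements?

Lower bound: finding the max needs 445-1 comparisons. By an adversary weight-doubling argument, the maximum element must personally win at least ceil(log_2(445)) = 9 comparisons in any correct algorithm. The 2nd largest is among those 9 direct losers, and distinguishing it requires 9-1 more comparisons. Total >= 445-1 + 9-1 = 452. A balanced tournament achieves this bound exactly.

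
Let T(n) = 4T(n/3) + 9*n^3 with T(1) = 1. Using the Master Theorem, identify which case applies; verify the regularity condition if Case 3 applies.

a=4, b=3, f(n)=9*n^3.
log_3(4) = 1.262 < 3.
f(n) = Omega(n^(1.262+epsilon)) for some epsilon > 0, so Case 3 is the candidate.
Regularity: a*f(n/b) = 4*9*(n/3)^3 = (4/27)*9*n^3 <= c*f(n) with c = 4/27 < 1. Satisfied.
Case 3: T(n) = Theta(n^3).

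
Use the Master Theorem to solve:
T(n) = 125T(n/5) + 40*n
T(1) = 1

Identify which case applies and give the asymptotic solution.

a=125, b=5, f(n)=40*n.
log_5(125) = 3 > 1.
Since f(n) = O(n^1) is polynomially smaller than n^3, Case 1 applies.
T(n) = Theta(n^3).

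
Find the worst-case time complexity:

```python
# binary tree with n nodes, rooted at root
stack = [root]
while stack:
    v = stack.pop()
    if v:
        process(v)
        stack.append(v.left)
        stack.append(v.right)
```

Time complexity: O(n).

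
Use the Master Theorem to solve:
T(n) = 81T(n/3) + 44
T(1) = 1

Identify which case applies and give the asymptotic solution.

a=81, b=3, f(n)=44.
log_3(81) = 4 > 0.
Since f(n) = O(n^0) is polynomially smaller than n^4, Case 1 applies.
T(n) = Theta(n^4).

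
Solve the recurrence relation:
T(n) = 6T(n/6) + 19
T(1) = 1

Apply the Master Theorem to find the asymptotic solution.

a=6, b=6, f(n)=19. log_6(6) = 1. Case 1 of Master Theorem: T(n) = O(n^1).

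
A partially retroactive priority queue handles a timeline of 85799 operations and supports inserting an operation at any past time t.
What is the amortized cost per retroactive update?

Partially retroactive priority queues (Demaine-Iacono-Langerman) allow updates at past times with queries only at the present. With a balanced BST over the m = 85799 timeline events tracking bridges, each retroactive insert or delete is O(log m) amortized.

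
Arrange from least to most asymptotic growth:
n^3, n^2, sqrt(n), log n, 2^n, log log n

Ordered by growth rate: log log n < log n < sqrt(n) < n^2 < n^3 < 2^n.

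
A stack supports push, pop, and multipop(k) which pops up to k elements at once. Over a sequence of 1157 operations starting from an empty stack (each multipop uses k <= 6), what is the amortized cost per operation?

Each element is pushed exactly once and popped at most once (whether by pop or as part of a multipop). So the total number of individual pops over the whole sequence is at most the number of pushes, which is at most 1157. Total work <= 2 * 1157, hence O(1) amortized per operation.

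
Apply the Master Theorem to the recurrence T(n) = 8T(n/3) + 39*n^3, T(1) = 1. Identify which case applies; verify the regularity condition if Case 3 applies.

a=8, b=3, f(n)=39*n^3.
log_3(8) = 1.893 < 3.
f(n) = Omega(n^(1.893+epsilon)) for some epsilon > 0, so Case 3 is the candidate.
Regularity: a*f(n/b) = 8*39*(n/3)^3 = (8/27)*39*n^3 <= c*f(n) with c = 8/27 < 1. Satisfied.
Case 3: T(n) = Theta(n^3).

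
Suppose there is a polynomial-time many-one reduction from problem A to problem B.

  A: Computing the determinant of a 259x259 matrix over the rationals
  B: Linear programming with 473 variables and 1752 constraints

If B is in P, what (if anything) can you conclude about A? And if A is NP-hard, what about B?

A poly-time reduction A <=_p B means any A-instance can be transformed to a B-instance in poly time.
If B is in P: compose the reduction with B's poly-time algorithm to solve A in poly time, so A is in P.
If A is NP-hard: every NP problem reduces to A, which reduces to B; composing reductions, every NP problem reduces to B, so B is NP-hard.
(Here in fact A is P and B is P.)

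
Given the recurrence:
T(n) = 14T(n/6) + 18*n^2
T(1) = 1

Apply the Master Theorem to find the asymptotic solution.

a=14, b=6, f(n)=18*n^2. log_6(14) = 1.473 < 2. Case 3: T(n) = O(n^2).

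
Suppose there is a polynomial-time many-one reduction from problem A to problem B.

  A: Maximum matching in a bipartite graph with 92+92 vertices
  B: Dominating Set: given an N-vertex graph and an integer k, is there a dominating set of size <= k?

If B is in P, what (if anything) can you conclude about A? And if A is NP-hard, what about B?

A poly-time reduction A <=_p B means any A-instance can be transformed to a B-instance in poly time.
If B is in P: compose the reduction with B's poly-time algorithm to solve A in poly time, so A is in P.
If A is NP-hard: every NP problem reduces to A, which reduces to B; composing reductions, every NP problem reduces to B, so B is NP-hard.
(Here in fact A is P and B is NP-complete.)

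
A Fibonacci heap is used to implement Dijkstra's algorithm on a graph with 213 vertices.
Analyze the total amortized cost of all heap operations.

Dijkstra performs 213 insert, 213 extract-min, and at most E decrease-key operations. With Fibonacci heap: insert O(1) amortized, extract-min O(log n) amortized, decrease-key O(1) amortized. Total with n = 213: O(n * 1 + n * log n + E * 1) = O(n log n + E).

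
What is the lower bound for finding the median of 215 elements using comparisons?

To find the median of 215 elements, every element must be compared at least once, so the lower bound is Omega(n). The BFPRT algorithm achieves O(n), making this tight.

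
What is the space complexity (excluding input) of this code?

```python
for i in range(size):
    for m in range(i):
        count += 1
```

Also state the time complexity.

Space complexity: O(1).
Only a constant amount of auxiliary storage is used; nothing grows with n.
Time complexity: O(n^2).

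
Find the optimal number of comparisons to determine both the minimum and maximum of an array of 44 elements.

Naive approach: 86 comparisons (43 for max + 43 for min).
Optimal: Compare elements in pairs first (floor(n/2) = 22 comparisons), then find max among winners and min among losers (21 comparisons each).
Total: ceil(3n/2) - 2 = 64 comparisons. An adversary argument shows this is also a lower bound.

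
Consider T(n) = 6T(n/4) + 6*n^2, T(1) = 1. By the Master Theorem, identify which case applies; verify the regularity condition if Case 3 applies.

a=6, b=4, f(n)=6*n^2.
log_4(6) = 1.292 < 2.
f(n) = Omega(n^(1.292+epsilon)) for some epsilon > 0, so Case 3 is the candidate.
Regularity: a*f(n/b) = 6*6*(n/4)^2 = (6/16)*6*n^2 <= c*f(n) with c = 6/16 < 1. Satisfied.
Case 3: T(n) = Theta(n^2).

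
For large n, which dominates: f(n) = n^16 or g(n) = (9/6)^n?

g(n) = (9/6)^n grows faster: (9/6)^n is exponential with base 9/6 > 1, dominating every polynomial.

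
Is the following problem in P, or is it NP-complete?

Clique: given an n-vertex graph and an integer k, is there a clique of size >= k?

This problem is NP-complete: complement of Independent Set / Vertex Cover (with k part of the input).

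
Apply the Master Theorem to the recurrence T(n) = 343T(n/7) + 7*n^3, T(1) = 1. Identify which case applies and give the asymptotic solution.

a=343, b=7, f(n)=7*n^3.
log_7(343) = 3, so n^(log_b(a)) = n^3.
f(n) = Theta(n^3), so Case 2 applies.
T(n) = Theta(n^3 log n).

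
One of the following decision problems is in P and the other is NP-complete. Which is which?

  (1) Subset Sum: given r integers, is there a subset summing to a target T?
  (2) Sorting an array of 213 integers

(1) is NP-complete: one of Karp's 21 NP-complete problems.
(2) is P: merge sort runs in O(n log n).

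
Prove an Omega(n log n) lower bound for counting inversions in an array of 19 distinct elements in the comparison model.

Decision-tree argument: at any leaf, the comparisons made (with transitivity) must totally order all 19 elements -- otherwise some pair (i,j) is unordered, and an adversary can present two inputs agreeing on every comparison made but with that pair flipped, changing the inversion count by 1, so the leaf's output is wrong on one of them. Hence the tree has >= 19! leaves and height >= log_2(19!) = Omega(n log n). Modified merge sort achieves O(n log n).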